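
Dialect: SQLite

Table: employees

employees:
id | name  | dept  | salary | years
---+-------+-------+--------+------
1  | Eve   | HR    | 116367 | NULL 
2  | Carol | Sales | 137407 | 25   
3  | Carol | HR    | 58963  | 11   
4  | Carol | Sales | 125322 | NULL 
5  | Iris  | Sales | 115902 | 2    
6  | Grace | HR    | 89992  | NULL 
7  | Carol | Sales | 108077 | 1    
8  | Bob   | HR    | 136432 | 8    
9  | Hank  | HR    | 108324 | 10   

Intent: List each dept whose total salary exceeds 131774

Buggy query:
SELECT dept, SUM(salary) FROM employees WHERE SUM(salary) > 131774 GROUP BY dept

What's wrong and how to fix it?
Bug: SUM(salary) is an aggregate, but WHERE filters rows before aggregation

Fix: Use HAVING (which filters groups after aggregation) instead of WHERE

Corrected query:
SELECT dept, SUM(salary) FROM employees GROUP BY dept HAVING SUM(salary) > 131774

Result:
dept  | SUM(salary)
------+------------
HR    | 510078     
Sales | 486708     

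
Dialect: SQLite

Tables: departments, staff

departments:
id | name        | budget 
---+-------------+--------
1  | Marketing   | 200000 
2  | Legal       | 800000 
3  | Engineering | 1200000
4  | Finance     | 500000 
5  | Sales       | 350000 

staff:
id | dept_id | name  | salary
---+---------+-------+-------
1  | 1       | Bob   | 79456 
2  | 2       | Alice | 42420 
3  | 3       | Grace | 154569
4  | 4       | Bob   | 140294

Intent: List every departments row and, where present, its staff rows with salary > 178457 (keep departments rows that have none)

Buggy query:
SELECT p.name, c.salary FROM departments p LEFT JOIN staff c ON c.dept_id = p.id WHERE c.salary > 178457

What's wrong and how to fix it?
Bug: A WHERE condition on the right-hand table after LEFT JOIN drops unmatched parents

Fix: Put 'c.salary > 178457' in the JOIN's ON clause instead of WHERE

Corrected query:
SELECT p.name, c.salary FROM departments p LEFT JOIN staff c ON c.dept_id = p.id AND c.salary > 178457

Result:
name        | salary
------------+-------
Marketing   | NULL  
Legal       | NULL  
Engineering | NULL  
Finance     | NULL  
Sales       | NULL  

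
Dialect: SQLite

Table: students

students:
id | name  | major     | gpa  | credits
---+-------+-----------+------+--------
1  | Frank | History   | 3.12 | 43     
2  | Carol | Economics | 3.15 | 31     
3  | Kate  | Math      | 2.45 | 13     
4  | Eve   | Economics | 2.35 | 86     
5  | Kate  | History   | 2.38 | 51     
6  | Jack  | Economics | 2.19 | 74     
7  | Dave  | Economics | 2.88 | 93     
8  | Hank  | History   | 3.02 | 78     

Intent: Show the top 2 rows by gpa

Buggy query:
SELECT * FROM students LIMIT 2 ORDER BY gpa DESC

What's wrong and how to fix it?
Bug: ORDER BY cannot follow LIMIT; LIMIT is the final clause

Fix: Sort with ORDER BY, then apply LIMIT

Corrected query:
SELECT * FROM students ORDER BY gpa DESC LIMIT 2

Result:
id | name  | major     | gpa  | credits
---+-------+-----------+------+--------
2  | Carol | Economics | 3.15 | 31     
1  | Frank | History   | 3.12 | 43     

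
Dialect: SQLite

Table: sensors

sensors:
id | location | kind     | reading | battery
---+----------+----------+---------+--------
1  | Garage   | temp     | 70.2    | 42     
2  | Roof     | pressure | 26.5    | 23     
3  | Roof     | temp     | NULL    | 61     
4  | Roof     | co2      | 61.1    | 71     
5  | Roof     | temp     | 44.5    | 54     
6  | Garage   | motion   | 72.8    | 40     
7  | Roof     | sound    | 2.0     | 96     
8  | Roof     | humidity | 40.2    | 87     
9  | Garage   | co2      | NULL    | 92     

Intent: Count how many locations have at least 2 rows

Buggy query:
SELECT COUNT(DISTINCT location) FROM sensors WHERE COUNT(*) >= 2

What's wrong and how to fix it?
Bug: COUNT(*) cannot appear in WHERE; the per-group count doesn't exist yet

Fix: Use a subquery that GROUPs and filters with HAVING, then count its rows

Corrected query:
SELECT COUNT(*) FROM (SELECT location FROM sensors GROUP BY location HAVING COUNT(*) >= 2)

Result:
COUNT(*)
--------
2       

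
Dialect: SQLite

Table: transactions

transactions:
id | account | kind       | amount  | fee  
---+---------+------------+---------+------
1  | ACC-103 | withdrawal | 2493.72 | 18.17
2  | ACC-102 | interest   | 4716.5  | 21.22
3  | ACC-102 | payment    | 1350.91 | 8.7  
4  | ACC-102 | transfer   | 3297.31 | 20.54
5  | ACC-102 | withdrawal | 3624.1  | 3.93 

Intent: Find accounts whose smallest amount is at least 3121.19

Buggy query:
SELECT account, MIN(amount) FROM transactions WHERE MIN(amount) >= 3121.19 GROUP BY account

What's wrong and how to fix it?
Bug: Aggregates like MIN are computed per group after WHERE runs

Fix: Replace WHERE with HAVING after the GROUP BY

Corrected query:
SELECT account, MIN(amount) FROM transactions GROUP BY account HAVING MIN(amount) >= 3121.19

Result:
(no rows)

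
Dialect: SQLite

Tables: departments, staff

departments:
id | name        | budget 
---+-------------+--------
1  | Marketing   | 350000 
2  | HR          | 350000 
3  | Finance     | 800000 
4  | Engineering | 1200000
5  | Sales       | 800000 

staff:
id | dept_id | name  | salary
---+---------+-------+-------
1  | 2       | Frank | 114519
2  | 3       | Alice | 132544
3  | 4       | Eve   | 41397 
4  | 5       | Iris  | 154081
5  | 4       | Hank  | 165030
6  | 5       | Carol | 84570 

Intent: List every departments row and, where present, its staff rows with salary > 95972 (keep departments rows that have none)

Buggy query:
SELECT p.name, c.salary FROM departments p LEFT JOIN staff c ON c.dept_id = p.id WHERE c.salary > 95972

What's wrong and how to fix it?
Bug: Filtering c.salary in WHERE discards the NULL rows produced by LEFT JOIN, turning it into an inner join

Fix: Put 'c.salary > 95972' in the JOIN's ON clause instead of WHERE

Corrected query:
SELECT p.name, c.salary FROM departments p LEFT JOIN staff c ON c.dept_id = p.id AND c.salary > 95972

Result:
name        | salary
------------+-------
Marketing   | NULL  
HR          | 114519
Finance     | 132544
Engineering | 165030
Sales       | 154081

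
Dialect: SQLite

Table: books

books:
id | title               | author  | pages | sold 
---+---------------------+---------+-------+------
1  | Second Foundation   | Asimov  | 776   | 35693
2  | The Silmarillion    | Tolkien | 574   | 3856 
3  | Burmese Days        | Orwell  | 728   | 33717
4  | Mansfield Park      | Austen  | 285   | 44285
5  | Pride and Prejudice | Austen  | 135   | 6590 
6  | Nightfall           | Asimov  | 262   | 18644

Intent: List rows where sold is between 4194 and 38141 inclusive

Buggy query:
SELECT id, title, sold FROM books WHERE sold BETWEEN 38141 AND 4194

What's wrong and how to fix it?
Bug: The bounds are reversed; BETWEEN a AND b requires a <= b to match anything

Fix: Write BETWEEN 4194 AND 38141

Corrected query:
SELECT id, title, sold FROM books WHERE sold BETWEEN 4194 AND 38141

Result:
id | title               | sold 
---+---------------------+------
1  | Second Foundation   | 35693
3  | Burmese Days        | 33717
5  | Pride and Prejudice | 6590 
6  | Nightfall           | 18644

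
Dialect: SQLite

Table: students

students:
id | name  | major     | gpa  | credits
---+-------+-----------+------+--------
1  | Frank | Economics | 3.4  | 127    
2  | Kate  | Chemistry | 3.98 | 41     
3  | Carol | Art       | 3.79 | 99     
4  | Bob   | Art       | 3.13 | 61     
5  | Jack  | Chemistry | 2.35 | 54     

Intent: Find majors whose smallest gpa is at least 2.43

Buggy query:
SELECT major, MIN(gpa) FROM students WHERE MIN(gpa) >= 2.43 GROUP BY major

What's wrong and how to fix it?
Bug: Aggregates like MIN are computed per group after WHERE runs

Fix: Use HAVING for the per-group MIN condition

Corrected query:
SELECT major, MIN(gpa) FROM students GROUP BY major HAVING MIN(gpa) >= 2.43

Result:
major     | MIN(gpa)
----------+---------
Art       | 3.13    
Economics | 3.4     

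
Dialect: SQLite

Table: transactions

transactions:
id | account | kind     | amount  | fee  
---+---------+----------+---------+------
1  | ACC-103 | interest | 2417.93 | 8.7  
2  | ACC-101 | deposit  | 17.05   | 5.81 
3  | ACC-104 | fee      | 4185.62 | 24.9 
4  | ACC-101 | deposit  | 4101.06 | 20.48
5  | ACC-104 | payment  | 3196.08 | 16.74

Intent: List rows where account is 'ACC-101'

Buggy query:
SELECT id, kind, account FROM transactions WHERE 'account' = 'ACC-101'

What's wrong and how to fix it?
Bug: Single quotes denote string literals in SQL; the column name is being compared as a constant string

Fix: Reference the column as account without single quotes

Corrected query:
SELECT id, kind, account FROM transactions WHERE account = 'ACC-101'

Result:
id | kind    | account
---+---------+--------
2  | deposit | ACC-101
4  | deposit | ACC-101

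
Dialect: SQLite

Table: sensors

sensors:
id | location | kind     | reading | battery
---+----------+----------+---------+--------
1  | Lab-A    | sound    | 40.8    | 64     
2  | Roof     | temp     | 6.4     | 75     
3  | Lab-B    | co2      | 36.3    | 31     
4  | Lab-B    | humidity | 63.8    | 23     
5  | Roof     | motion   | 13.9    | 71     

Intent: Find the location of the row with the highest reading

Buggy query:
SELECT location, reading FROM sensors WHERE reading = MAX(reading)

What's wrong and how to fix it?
Bug: MAX(reading) is an aggregate and cannot be used directly in WHERE

Fix: Wrap MAX in a scalar subquery so WHERE compares against a single value

Corrected query:
SELECT location, reading FROM sensors WHERE reading = (SELECT MAX(reading) FROM sensors)

Result:
location | reading
---------+--------
Lab-B    | 63.8   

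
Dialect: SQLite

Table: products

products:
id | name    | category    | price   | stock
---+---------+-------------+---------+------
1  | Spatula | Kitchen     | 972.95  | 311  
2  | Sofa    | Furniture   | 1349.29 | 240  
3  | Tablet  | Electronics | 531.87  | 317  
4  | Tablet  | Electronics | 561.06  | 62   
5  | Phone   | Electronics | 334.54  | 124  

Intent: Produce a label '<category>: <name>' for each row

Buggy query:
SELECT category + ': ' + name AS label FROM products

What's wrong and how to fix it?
Bug: '+' is numeric addition; on text columns SQLite converts them to 0 instead of concatenating

Fix: Use the || operator for string concatenation

Corrected query:
SELECT category || ': ' || name AS label FROM products

Result:
label              
-------------------
Kitchen: Spatula   
Furniture: Sofa    
Electronics: Tablet
Electronics: Tablet
Electronics: Phone 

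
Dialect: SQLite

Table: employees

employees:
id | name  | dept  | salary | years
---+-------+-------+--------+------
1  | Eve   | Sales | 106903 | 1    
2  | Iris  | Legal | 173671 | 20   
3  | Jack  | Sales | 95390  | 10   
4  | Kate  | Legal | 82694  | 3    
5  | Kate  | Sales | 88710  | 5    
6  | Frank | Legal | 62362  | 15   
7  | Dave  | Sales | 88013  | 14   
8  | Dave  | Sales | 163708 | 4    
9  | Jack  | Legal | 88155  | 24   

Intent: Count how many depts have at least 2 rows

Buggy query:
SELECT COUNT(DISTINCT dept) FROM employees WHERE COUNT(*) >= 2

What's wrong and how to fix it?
Bug: WHERE filters individual rows, not groups, so a group-level COUNT is invalid there

Fix: Group first with HAVING COUNT(*) >= 2, then COUNT the resulting groups

Corrected query:
SELECT COUNT(*) FROM (SELECT dept FROM employees GROUP BY dept HAVING COUNT(*) >= 2)

Result:
COUNT(*)
--------
2       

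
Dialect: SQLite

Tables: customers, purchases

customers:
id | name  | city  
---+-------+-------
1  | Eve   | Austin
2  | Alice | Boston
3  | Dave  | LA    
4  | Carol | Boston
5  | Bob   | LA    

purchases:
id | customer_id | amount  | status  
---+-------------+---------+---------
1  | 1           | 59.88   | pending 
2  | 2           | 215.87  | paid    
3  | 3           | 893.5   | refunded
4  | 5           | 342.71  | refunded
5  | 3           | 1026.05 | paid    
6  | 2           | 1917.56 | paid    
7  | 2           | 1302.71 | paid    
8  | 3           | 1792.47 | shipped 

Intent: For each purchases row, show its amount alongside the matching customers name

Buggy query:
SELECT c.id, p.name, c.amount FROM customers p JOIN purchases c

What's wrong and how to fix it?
Bug: Missing join condition: each purchases row is matched to all customers rows instead of just its own

Fix: Specify the join condition linking the foreign key to the parent id

Corrected query:
SELECT c.id, p.name, c.amount FROM customers p JOIN purchases c ON c.customer_id = p.id

Result:
id | name  | amount 
---+-------+--------
1  | Eve   | 59.88  
2  | Alice | 215.87 
3  | Dave  | 893.5  
4  | Bob   | 342.71 
5  | Dave  | 1026.05
6  | Alice | 1917.56
7  | Alice | 1302.71
8  | Dave  | 1792.47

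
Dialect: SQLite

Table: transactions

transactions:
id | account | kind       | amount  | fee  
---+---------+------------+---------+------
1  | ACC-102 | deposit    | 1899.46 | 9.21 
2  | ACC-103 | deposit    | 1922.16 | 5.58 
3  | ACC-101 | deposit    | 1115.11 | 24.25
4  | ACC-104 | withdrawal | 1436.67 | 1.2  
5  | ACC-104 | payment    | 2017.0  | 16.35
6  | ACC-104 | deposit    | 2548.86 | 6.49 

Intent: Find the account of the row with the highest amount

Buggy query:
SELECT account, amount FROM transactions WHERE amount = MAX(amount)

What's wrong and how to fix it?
Bug: WHERE is evaluated per row; an aggregate over the whole table isn't defined there

Fix: Use a subquery: WHERE amount = (SELECT MAX(amount) FROM transactions)

Corrected query:
SELECT account, amount FROM transactions WHERE amount = (SELECT MAX(amount) FROM transactions)

Result:
account | amount 
--------+--------
ACC-104 | 2548.86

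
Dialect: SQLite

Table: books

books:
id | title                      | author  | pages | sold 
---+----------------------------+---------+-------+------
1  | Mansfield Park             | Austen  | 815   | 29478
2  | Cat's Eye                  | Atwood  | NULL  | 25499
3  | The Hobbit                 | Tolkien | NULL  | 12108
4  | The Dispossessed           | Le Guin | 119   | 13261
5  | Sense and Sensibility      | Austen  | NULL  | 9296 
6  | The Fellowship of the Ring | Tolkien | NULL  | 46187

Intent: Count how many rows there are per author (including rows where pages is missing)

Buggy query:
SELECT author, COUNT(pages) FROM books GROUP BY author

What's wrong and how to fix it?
Bug: COUNT(column) counts non-NULL values only; rows with NULL pages aren't counted

Fix: Replace COUNT(pages) with COUNT(*)

Corrected query:
SELECT author, COUNT(*) FROM books GROUP BY author

Result:
author  | COUNT(*)
--------+---------
Atwood  | 1       
Austen  | 2       
Le Guin | 1       
Tolkien | 2       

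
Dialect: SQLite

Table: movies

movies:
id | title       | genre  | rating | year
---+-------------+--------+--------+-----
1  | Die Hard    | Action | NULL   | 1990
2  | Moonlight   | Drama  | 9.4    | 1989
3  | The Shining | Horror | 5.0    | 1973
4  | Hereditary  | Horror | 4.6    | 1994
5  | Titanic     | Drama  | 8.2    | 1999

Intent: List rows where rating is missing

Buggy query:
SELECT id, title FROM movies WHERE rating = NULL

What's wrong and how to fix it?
Bug: Comparing to NULL with '=' never matches; NULL = NULL is unknown, not true

Fix: Replace '= NULL' with 'IS NULL'

Corrected query:
SELECT id, title FROM movies WHERE rating IS NULL

Result:
id | title   
---+---------
1  | Die Hard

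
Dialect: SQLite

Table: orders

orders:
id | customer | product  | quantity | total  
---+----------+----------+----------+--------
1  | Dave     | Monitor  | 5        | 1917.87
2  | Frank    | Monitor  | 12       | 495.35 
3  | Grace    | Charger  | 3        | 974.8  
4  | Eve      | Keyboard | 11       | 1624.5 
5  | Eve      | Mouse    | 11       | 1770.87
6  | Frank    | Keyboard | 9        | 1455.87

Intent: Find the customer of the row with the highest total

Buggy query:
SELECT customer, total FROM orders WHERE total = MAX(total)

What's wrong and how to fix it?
Bug: WHERE is evaluated per row; an aggregate over the whole table isn't defined there

Fix: Wrap MAX in a scalar subquery so WHERE compares against a single value

Corrected query:
SELECT customer, total FROM orders WHERE total = (SELECT MAX(total) FROM orders)

Result:
customer | total  
---------+--------
Dave     | 1917.87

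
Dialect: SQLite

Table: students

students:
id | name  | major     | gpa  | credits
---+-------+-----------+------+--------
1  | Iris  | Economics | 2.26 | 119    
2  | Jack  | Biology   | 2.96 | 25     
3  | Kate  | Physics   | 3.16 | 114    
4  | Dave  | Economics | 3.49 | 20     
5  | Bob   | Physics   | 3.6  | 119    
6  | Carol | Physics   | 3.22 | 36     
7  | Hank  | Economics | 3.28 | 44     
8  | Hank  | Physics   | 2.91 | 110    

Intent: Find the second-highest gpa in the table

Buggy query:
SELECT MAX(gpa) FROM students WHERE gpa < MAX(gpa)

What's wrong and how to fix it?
Bug: The inner MAX is an aggregate inside WHERE, which is not allowed

Fix: Compute the overall MAX in a subquery, then take MAX of rows below it

Corrected query:
SELECT MAX(gpa) FROM students WHERE gpa < (SELECT MAX(gpa) FROM students)

Result:
MAX(gpa)
--------
3.49    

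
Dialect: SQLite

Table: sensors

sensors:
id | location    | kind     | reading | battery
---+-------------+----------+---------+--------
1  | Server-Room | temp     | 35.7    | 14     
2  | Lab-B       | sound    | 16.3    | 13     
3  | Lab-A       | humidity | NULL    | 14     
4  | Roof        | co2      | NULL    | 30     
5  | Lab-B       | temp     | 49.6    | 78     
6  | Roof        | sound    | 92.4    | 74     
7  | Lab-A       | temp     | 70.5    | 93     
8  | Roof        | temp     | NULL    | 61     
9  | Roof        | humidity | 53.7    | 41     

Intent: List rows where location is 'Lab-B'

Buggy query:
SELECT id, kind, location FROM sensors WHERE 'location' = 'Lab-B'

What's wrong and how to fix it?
Bug: 'location' in single quotes is a string literal, not the column; the comparison is literal-vs-literal and never true

Fix: Remove the quotes around the column name (or use double quotes for an identifier)

Corrected query:
SELECT id, kind, location FROM sensors WHERE location = 'Lab-B'

Result:
id | kind  | location
---+-------+---------
2  | sound | Lab-B   
5  | temp  | Lab-B   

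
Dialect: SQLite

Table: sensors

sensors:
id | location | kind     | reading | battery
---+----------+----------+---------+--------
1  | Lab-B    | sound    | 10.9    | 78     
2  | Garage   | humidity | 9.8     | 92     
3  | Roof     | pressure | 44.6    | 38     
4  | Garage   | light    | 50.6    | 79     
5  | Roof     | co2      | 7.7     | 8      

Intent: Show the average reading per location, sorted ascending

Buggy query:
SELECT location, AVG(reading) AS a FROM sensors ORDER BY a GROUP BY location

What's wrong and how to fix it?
Bug: ORDER BY appears before GROUP BY; SQL clause order requires GROUP BY first

Fix: Move ORDER BY to the end, after GROUP BY

Corrected query:
SELECT location, AVG(reading) AS a FROM sensors GROUP BY location ORDER BY a

Result:
location | a    
---------+------
Lab-B    | 10.9 
Roof     | 26.15
Garage   | 30.2 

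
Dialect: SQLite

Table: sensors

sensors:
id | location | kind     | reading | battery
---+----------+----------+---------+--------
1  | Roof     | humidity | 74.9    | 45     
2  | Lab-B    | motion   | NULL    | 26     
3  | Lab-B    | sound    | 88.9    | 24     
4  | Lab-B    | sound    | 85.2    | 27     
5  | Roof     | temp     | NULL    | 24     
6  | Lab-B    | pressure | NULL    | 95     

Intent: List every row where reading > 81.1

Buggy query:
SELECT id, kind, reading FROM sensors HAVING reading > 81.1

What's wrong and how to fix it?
Bug: HAVING filters the output of aggregation, but this query has no GROUP BY and no aggregate functions, so SQLite rejects it (HAVING clause on a non-aggregate query); the condition here is per row

Fix: Replace HAVING with WHERE since the condition applies to individual rows

Corrected query:
SELECT id, kind, reading FROM sensors WHERE reading > 81.1

Result:
id | kind  | reading
---+-------+--------
3  | sound | 88.9   
4  | sound | 85.2   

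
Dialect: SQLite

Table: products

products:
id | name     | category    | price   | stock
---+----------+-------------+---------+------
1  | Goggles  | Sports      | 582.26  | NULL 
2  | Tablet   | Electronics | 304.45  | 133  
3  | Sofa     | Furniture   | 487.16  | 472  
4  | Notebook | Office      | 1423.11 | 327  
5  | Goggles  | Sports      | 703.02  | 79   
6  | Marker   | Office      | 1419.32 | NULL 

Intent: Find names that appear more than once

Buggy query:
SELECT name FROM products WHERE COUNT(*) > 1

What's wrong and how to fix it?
Bug: COUNT(*) is an aggregate and cannot be used in WHERE

Fix: GROUP BY name, then filter groups with HAVING COUNT(*) > 1

Corrected query:
SELECT name FROM products GROUP BY name HAVING COUNT(*) > 1

Result:
name   
-------
Goggles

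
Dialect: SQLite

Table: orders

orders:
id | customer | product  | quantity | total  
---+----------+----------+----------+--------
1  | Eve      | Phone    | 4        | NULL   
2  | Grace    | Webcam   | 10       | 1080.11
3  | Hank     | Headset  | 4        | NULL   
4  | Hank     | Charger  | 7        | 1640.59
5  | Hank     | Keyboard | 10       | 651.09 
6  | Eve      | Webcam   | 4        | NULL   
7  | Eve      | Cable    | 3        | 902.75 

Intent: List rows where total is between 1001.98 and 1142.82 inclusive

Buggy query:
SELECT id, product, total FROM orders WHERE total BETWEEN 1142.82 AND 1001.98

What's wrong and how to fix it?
Bug: BETWEEN expects the lower bound first; with 1142.82 AND 1001.98 the range is empty

Fix: Write BETWEEN 1001.98 AND 1142.82

Corrected query:
SELECT id, product, total FROM orders WHERE total BETWEEN 1001.98 AND 1142.82

Result:
id | product | total  
---+---------+--------
2  | Webcam  | 1080.11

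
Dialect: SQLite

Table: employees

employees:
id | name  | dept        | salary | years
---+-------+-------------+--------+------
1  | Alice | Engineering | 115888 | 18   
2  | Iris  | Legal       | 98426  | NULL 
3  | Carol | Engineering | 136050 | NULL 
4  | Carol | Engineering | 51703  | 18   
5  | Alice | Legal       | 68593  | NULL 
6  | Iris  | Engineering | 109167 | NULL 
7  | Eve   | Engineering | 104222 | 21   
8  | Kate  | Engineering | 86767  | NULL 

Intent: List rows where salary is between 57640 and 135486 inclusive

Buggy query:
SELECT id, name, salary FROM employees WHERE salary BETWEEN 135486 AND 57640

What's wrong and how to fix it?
Bug: The bounds are reversed; BETWEEN a AND b requires a <= b to match anything

Fix: Swap the bounds so the smaller value comes first

Corrected query:
SELECT id, name, salary FROM employees WHERE salary BETWEEN 57640 AND 135486

Result:
id | name  | salary
---+-------+-------
1  | Alice | 115888
2  | Iris  | 98426 
5  | Alice | 68593 
6  | Iris  | 109167
7  | Eve   | 104222
8  | Kate  | 86767 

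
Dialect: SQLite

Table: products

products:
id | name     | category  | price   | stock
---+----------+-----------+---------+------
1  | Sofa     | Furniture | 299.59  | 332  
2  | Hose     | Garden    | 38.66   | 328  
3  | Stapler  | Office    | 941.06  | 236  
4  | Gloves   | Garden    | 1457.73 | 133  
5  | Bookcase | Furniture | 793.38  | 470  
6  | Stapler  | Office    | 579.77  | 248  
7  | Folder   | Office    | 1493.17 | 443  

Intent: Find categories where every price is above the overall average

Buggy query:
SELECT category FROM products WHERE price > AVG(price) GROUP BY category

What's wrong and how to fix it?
Bug: AVG() is an aggregate; it can't sit directly in WHERE

Fix: Compute the overall average in a scalar subquery and compare each group's MIN against it in HAVING

Corrected query:
SELECT category FROM products GROUP BY category HAVING MIN(price) > (SELECT AVG(price) FROM products)

Result:
(no rows)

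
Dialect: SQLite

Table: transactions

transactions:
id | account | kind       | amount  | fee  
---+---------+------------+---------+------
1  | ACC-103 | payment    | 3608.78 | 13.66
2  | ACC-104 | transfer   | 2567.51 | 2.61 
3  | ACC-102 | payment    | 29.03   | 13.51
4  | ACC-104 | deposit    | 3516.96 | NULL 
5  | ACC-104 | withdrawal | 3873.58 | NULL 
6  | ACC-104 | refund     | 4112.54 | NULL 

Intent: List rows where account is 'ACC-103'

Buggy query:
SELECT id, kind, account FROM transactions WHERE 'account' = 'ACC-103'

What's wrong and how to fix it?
Bug: Single quotes denote string literals in SQL; the column name is being compared as a constant string

Fix: Remove the quotes around the column name (or use double quotes for an identifier)

Corrected query:
SELECT id, kind, account FROM transactions WHERE account = 'ACC-103'

Result:
id | kind    | account
---+---------+--------
1  | payment | ACC-103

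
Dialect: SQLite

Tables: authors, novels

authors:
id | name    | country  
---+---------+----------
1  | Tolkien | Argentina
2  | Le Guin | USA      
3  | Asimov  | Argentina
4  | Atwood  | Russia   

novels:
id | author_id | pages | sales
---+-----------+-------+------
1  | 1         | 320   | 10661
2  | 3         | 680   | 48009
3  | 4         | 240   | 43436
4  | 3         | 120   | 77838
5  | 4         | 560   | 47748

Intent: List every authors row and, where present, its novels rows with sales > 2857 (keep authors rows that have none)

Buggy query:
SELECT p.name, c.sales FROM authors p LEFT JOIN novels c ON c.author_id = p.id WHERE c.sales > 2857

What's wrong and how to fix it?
Bug: Filtering c.sales in WHERE discards the NULL rows produced by LEFT JOIN, turning it into an inner join

Fix: Move the right-table condition into the ON clause so unmatched parents are kept

Corrected query:
SELECT p.name, c.sales FROM authors p LEFT JOIN novels c ON c.author_id = p.id AND c.sales > 2857

Result:
name    | sales
--------+------
Tolkien | 10661
Le Guin | NULL 
Asimov  | 48009
Asimov  | 77838
Atwood  | 43436
Atwood  | 47748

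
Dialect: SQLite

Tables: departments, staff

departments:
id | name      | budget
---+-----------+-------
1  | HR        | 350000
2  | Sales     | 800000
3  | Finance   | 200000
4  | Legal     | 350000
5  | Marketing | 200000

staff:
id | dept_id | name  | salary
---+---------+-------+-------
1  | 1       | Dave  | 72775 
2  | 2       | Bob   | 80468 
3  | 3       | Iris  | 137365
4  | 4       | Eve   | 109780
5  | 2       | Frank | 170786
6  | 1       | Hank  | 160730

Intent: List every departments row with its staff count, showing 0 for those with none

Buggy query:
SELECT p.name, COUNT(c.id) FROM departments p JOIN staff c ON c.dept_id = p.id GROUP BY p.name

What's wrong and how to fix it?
Bug: INNER JOIN drops departments rows that have no matching staff rows

Fix: Use LEFT JOIN so parents without children still appear (COUNT(c.id) gives 0)

Corrected query:
SELECT p.name, COUNT(c.id) FROM departments p LEFT JOIN staff c ON c.dept_id = p.id GROUP BY p.name

Result:
name      | COUNT(c.id)
----------+------------
Finance   | 1          
HR        | 2          
Legal     | 1          
Marketing | 0          
Sales     | 2          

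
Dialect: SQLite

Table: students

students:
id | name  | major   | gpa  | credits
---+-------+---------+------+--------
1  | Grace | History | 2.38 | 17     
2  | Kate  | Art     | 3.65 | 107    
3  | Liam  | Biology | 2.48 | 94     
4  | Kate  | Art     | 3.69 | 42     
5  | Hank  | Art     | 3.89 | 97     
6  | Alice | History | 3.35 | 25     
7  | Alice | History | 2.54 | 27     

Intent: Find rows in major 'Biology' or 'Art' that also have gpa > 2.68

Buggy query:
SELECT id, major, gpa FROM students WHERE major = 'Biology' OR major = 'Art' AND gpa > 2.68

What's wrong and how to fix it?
Bug: Without parentheses, AND is evaluated before OR, so the gpa filter only applies to the 'Art' branch

Fix: Add parentheses around the OR so the AND applies to both alternatives

Corrected query:
SELECT id, major, gpa FROM students WHERE (major = 'Biology' OR major = 'Art') AND gpa > 2.68

Result:
id | major | gpa 
---+-------+-----
2  | Art   | 3.65
4  | Art   | 3.69
5  | Art   | 3.89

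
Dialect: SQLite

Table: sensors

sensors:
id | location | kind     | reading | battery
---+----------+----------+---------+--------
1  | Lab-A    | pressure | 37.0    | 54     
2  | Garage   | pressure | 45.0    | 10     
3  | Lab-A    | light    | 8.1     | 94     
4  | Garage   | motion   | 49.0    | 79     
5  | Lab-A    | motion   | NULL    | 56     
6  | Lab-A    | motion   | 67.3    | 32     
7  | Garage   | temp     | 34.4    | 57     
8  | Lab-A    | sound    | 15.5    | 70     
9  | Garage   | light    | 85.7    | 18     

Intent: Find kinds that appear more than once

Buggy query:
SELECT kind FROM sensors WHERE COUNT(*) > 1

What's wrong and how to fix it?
Bug: COUNT(*) is an aggregate and cannot be used in WHERE

Fix: Group first, then use HAVING for the count condition

Corrected query:
SELECT kind FROM sensors GROUP BY kind HAVING COUNT(*) > 1

Result:
kind    
--------
light   
motion  
pressure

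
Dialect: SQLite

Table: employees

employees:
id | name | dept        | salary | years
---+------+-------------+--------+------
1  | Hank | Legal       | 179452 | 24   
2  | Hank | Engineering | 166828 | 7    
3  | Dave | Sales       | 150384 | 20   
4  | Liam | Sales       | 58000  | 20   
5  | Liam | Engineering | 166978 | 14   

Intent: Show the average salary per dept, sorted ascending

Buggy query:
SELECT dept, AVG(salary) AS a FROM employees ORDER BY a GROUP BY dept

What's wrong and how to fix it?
Bug: ORDER BY appears before GROUP BY; SQL clause order requires GROUP BY first

Fix: Reorder: SELECT … FROM … GROUP BY … ORDER BY …

Corrected query:
SELECT dept, AVG(salary) AS a FROM employees GROUP BY dept ORDER BY a

Result:
dept        | a     
------------+-------
Sales       | 104192
Engineering | 166903
Legal       | 179452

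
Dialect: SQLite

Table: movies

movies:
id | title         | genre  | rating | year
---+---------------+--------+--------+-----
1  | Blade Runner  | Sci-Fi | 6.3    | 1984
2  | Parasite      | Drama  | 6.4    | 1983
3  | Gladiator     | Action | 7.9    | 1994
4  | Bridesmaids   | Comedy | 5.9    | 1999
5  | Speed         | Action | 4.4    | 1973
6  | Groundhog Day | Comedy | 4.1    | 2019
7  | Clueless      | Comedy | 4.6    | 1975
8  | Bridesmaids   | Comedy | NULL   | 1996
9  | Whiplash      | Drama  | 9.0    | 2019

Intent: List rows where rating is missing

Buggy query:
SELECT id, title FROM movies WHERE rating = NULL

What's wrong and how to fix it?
Bug: Comparing to NULL with '=' never matches; NULL = NULL is unknown, not true

Fix: Replace '= NULL' with 'IS NULL'

Corrected query:
SELECT id, title FROM movies WHERE rating IS NULL

Result:
id | title      
---+------------
8  | Bridesmaids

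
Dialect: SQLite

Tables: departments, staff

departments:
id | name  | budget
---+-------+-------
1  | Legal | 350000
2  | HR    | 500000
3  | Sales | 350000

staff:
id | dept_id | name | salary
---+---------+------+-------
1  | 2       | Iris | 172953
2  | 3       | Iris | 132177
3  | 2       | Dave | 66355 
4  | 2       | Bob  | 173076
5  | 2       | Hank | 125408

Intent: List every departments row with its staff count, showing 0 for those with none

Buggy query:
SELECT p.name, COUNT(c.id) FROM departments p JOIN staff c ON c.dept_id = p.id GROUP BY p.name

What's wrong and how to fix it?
Bug: INNER JOIN drops departments rows that have no matching staff rows

Fix: Use LEFT JOIN so parents without children still appear (COUNT(c.id) gives 0)

Corrected query:
SELECT p.name, COUNT(c.id) FROM departments p LEFT JOIN staff c ON c.dept_id = p.id GROUP BY p.name

Result:
name  | COUNT(c.id)
------+------------
HR    | 4          
Legal | 0          
Sales | 1          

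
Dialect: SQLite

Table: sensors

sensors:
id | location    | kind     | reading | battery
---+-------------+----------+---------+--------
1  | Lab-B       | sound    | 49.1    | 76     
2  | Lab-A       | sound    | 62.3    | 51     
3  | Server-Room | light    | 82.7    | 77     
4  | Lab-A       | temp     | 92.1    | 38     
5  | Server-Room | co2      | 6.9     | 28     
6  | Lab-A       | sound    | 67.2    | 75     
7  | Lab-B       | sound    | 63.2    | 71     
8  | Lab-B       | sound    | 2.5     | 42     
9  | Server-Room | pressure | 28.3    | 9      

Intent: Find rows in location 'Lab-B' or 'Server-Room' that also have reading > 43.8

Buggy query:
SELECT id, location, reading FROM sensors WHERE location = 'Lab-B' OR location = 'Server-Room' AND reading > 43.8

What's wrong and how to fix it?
Bug: AND binds tighter than OR, so this parses as location = 'Lab-B' OR (location = 'Server-Room' AND reading > 43.8)

Fix: Group the OR with parentheses (or use IN), then AND the threshold

Corrected query:
SELECT id, location, reading FROM sensors WHERE (location = 'Lab-B' OR location = 'Server-Room') AND reading > 43.8

Result:
id | location    | reading
---+-------------+--------
1  | Lab-B       | 49.1   
3  | Server-Room | 82.7   
7  | Lab-B       | 63.2   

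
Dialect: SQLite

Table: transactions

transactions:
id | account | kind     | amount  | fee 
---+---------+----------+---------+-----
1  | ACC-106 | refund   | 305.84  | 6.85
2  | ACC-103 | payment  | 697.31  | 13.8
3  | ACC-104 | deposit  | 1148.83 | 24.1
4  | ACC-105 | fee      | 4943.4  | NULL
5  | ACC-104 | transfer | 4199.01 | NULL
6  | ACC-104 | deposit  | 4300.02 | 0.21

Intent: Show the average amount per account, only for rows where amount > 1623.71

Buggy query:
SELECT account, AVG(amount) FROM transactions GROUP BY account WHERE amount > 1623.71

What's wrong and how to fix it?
Bug: Row-level WHERE must come before GROUP BY in the clause order

Fix: Move the WHERE clause before GROUP BY

Corrected query:
SELECT account, AVG(amount) FROM transactions WHERE amount > 1623.71 GROUP BY account

Result:
account | AVG(amount)
--------+------------
ACC-104 | 4249.515   
ACC-105 | 4943.4     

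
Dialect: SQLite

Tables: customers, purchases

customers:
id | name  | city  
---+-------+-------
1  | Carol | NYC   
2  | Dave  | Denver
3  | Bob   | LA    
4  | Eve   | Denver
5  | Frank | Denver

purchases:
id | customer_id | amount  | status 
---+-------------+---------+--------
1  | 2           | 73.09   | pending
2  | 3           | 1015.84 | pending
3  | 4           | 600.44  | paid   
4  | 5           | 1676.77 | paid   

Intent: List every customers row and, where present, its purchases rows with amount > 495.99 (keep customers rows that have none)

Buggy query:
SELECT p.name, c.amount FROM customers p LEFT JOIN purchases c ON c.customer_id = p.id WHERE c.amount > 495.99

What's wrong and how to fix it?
Bug: A WHERE condition on the right-hand table after LEFT JOIN drops unmatched parents

Fix: Put 'c.amount > 495.99' in the JOIN's ON clause instead of WHERE

Corrected query:
SELECT p.name, c.amount FROM customers p LEFT JOIN purchases c ON c.customer_id = p.id AND c.amount > 495.99

Result:
name  | amount 
------+--------
Carol | NULL   
Dave  | NULL   
Bob   | 1015.84
Eve   | 600.44 
Frank | 1676.77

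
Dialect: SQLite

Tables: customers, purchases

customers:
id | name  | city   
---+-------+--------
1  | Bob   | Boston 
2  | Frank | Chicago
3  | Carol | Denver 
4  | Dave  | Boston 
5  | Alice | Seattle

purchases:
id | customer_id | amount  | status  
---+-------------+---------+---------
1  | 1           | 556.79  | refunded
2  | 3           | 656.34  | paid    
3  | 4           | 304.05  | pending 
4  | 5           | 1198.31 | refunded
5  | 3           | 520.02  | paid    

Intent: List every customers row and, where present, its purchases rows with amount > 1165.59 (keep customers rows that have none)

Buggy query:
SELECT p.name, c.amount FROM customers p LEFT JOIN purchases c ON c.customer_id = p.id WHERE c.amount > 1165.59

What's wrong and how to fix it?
Bug: Filtering c.amount in WHERE discards the NULL rows produced by LEFT JOIN, turning it into an inner join

Fix: Move the right-table condition into the ON clause so unmatched parents are kept

Corrected query:
SELECT p.name, c.amount FROM customers p LEFT JOIN purchases c ON c.customer_id = p.id AND c.amount > 1165.59

Result:
name  | amount 
------+--------
Bob   | NULL   
Frank | NULL   
Carol | NULL   
Dave  | NULL   
Alice | 1198.31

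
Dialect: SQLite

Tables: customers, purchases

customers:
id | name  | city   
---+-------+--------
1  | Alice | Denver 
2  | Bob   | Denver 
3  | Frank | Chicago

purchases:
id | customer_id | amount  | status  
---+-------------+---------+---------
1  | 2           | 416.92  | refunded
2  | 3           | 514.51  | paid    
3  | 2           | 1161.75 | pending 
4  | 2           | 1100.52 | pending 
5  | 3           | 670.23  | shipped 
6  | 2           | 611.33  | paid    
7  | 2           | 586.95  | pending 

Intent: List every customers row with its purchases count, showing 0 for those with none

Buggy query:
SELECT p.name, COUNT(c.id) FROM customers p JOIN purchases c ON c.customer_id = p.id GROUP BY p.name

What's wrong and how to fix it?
Bug: An inner join excludes parents with zero children

Fix: Use LEFT JOIN so parents without children still appear (COUNT(c.id) gives 0)

Corrected query:
SELECT p.name, COUNT(c.id) FROM customers p LEFT JOIN purchases c ON c.customer_id = p.id GROUP BY p.name

Result:
name  | COUNT(c.id)
------+------------
Alice | 0          
Bob   | 5          
Frank | 2          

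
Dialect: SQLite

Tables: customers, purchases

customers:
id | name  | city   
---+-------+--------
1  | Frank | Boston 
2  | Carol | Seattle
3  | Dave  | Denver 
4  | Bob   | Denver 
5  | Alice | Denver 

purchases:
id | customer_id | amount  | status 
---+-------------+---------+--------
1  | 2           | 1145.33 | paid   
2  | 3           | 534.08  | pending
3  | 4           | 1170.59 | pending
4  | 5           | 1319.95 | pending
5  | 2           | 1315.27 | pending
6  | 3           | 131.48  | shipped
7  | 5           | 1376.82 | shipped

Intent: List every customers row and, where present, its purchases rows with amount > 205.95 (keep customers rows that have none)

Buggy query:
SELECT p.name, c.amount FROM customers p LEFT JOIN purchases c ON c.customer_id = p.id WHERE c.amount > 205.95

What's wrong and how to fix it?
Bug: A WHERE condition on the right-hand table after LEFT JOIN drops unmatched parents

Fix: Put 'c.amount > 205.95' in the JOIN's ON clause instead of WHERE

Corrected query:
SELECT p.name, c.amount FROM customers p LEFT JOIN purchases c ON c.customer_id = p.id AND c.amount > 205.95

Result:
name  | amount 
------+--------
Frank | NULL   
Carol | 1145.33
Carol | 1315.27
Dave  | 534.08 
Bob   | 1170.59
Alice | 1319.95
Alice | 1376.82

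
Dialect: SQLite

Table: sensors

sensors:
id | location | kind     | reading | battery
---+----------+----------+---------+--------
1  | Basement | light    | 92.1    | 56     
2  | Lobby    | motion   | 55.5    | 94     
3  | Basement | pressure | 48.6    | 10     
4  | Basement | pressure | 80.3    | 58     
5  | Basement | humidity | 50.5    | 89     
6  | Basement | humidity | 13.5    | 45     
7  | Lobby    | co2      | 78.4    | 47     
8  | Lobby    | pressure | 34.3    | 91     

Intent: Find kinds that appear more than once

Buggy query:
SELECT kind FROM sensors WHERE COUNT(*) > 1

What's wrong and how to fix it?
Bug: COUNT(*) is an aggregate and cannot be used in WHERE

Fix: Group first, then use HAVING for the count condition

Corrected query:
SELECT kind FROM sensors GROUP BY kind HAVING COUNT(*) > 1

Result:
kind    
--------
humidity
pressure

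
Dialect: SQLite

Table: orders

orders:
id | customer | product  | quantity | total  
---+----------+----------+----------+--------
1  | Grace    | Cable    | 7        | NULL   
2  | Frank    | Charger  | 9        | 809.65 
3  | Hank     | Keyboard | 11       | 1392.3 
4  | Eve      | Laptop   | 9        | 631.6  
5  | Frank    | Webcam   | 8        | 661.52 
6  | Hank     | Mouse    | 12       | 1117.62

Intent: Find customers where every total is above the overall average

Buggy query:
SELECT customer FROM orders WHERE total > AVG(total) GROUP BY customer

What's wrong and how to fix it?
Bug: AVG() is an aggregate; it can't sit directly in WHERE

Fix: Use a subquery for AVG and a HAVING MIN(...) filter so the condition holds for every row in the group

Corrected query:
SELECT customer FROM orders GROUP BY customer HAVING MIN(total) > (SELECT AVG(total) FROM orders)

Result:
customer
--------
Hank    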